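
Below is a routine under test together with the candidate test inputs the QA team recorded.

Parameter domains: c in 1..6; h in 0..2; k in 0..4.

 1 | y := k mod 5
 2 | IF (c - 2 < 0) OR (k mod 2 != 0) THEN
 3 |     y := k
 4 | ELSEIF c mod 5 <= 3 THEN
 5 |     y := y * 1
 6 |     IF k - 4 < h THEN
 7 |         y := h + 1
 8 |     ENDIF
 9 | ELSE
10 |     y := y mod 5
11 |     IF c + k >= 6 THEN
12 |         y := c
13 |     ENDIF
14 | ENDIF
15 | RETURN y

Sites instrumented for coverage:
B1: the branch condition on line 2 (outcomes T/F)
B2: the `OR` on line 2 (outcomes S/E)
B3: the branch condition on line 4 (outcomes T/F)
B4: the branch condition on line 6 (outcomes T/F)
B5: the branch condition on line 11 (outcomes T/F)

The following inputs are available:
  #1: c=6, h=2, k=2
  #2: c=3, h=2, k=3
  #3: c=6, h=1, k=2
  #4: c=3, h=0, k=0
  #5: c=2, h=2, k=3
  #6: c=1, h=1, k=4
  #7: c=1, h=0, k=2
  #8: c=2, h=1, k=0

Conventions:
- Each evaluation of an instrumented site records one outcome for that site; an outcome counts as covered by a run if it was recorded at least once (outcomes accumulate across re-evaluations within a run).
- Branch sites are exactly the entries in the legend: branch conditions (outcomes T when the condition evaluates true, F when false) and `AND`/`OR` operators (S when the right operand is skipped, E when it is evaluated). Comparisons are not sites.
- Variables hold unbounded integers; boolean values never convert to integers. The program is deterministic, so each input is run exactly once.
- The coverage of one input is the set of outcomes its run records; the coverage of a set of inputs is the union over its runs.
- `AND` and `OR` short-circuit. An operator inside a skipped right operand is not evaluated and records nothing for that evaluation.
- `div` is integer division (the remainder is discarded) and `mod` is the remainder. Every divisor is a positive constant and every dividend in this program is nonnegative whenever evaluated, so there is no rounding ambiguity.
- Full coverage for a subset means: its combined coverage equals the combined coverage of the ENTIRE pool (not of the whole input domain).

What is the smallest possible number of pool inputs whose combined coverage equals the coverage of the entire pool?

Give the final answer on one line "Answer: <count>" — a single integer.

run #1 (c=6, h=2, k=2) records B1=F, B2=E, B3=T, B4=T
run #2 (c=3, h=2, k=3) records B1=T, B2=E
run #3 (c=6, h=1, k=2) records B1=F, B2=E, B3=T, B4=T
run #4 (c=3, h=0, k=0) records B1=F, B2=E, B3=T, B4=T
run #5 (c=2, h=2, k=3) records B1=T, B2=E
run #6 (c=1, h=1, k=4) records B1=T, B2=S
run #7 (c=1, h=0, k=2) records B1=T, B2=S
run #8 (c=2, h=1, k=0) records B1=F, B2=E, B3=T, B4=T
union over all inputs: B1=T, B1=F, B2=S, B2=E, B3=T, B4=T (6 outcomes)
no size-1 subset reaches all 6 outcomes (best union: 4/6)
inputs {1, 6} (size 2) cover everything; no size-2 subset with a lexicographically smaller index list covers all 6

Answer: 2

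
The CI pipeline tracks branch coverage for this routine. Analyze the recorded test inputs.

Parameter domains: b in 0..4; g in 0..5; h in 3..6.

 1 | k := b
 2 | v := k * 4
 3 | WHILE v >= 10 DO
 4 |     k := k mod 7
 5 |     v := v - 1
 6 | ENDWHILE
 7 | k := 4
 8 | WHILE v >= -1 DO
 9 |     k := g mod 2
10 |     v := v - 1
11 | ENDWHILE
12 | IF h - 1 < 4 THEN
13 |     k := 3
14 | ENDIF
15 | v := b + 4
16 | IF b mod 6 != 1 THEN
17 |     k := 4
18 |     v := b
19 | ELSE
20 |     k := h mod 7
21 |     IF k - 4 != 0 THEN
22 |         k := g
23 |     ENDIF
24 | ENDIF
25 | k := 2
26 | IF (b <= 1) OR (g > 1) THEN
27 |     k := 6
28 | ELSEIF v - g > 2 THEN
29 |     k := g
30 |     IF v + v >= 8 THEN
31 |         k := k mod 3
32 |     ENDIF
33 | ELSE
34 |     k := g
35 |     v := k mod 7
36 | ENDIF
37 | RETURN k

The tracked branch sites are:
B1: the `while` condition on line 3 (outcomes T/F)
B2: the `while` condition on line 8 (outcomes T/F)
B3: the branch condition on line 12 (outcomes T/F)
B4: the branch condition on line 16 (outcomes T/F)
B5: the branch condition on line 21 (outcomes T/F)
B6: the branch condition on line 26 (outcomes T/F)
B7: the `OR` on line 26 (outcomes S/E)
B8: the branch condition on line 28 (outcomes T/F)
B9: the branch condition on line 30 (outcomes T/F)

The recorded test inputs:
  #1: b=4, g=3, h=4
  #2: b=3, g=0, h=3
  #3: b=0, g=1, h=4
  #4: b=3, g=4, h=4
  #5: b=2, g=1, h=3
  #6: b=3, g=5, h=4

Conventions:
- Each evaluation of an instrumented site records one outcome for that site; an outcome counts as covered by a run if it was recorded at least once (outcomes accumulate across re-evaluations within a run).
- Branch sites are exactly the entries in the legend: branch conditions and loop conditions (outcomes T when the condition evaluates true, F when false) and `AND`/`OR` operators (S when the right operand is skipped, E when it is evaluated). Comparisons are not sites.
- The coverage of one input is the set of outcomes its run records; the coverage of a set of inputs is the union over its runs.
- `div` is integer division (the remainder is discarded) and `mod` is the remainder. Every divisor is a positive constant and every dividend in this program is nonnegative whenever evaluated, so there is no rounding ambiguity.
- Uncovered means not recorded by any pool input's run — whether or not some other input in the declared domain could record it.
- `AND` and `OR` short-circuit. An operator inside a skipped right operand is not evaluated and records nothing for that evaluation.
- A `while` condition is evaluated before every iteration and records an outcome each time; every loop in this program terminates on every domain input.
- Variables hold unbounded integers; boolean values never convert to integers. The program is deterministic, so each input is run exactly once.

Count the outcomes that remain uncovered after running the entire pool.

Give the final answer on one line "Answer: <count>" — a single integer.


run #1 (b=4, g=3, h=4) runs B1->T, B1->T, B1->T, B1->T, B1->T, B1->T, B1->T, B1->F, B2->T, B2->T, B2->T, B2->T, B2->T, B2->T, ...; records B1=T, B1=F, B2=T, B2=F, B3=T, B4=T, B6=T, B7=E
run #2 (b=3, g=0, h=3) runs B1->T, B1->T, B1->T, B1->F, B2->T, B2->T, B2->T, B2->T, B2->T, B2->T, B2->T, B2->T, B2->T, B2->T, ...; records B1=T, B1=F, B2=T, B2=F, B3=T, B4=T, B6=F, B7=E, B8=T, B9=F
run #3 (b=0, g=1, h=4) runs B1->F, B2->T, B2->T, B2->F, B3->T, B4->T, B7->S, B6->T; records B1=F, B2=T, B2=F, B3=T, B4=T, B6=T, B7=S
run #4 (b=3, g=4, h=4) runs B1->T, B1->T, B1->T, B1->F, B2->T, B2->T, B2->T, B2->T, B2->T, B2->T, B2->T, B2->T, B2->T, B2->T, ...; records B1=T, B1=F, B2=T, B2=F, B3=T, B4=T, B6=T, B7=E
run #5 (b=2, g=1, h=3) runs B1->F, B2->T, B2->T, B2->T, B2->T, B2->T, B2->T, B2->T, B2->T, B2->T, B2->T, B2->F, B3->T, B4->T, ...; records B1=F, B2=T, B2=F, B3=T, B4=T, B6=F, B7=E, B8=F
run #6 (b=3, g=5, h=4) runs B1->T, B1->T, B1->T, B1->F, B2->T, B2->T, B2->T, B2->T, B2->T, B2->T, B2->T, B2->T, B2->T, B2->T, ...; records B1=T, B1=F, B2=T, B2=F, B3=T, B4=T, B6=T, B7=E
union over the pool: B1=T, B1=F, B2=T, B2=F, B3=T, B4=T, B6=T, B6=F, B7=S, B7=E, B8=T, B8=F, B9=F
uncovered (5 of 18): B3=F, B4=F, B5=T, B5=F, B9=T
Answer: 5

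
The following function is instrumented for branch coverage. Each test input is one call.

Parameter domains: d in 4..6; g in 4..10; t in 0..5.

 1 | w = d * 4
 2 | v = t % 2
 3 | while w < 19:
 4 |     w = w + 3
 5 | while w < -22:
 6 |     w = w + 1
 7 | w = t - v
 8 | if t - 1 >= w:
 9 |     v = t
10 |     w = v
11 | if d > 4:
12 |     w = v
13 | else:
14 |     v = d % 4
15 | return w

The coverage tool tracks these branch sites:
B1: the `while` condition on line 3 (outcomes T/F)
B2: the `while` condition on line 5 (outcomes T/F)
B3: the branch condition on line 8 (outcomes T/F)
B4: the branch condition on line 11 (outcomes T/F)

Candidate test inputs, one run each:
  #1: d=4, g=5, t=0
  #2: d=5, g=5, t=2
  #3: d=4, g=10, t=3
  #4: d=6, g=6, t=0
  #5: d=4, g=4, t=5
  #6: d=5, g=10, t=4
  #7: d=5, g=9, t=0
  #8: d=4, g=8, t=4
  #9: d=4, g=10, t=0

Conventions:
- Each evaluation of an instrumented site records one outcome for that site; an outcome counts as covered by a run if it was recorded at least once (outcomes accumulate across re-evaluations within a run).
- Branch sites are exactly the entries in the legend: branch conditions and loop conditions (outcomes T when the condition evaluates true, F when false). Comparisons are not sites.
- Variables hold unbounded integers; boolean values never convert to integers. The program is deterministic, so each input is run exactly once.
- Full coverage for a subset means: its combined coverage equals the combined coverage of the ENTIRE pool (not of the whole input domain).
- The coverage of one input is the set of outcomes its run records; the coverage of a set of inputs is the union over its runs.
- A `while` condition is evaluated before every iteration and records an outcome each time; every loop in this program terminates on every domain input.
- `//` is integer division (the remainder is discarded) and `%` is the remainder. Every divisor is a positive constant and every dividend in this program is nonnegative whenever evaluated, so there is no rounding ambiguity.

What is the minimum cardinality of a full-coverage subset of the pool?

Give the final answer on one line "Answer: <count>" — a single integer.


#1 (d=4, g=5, t=0) -> B1->T, B1->F, B2->F, B3->F, B4->F; covered: B1=T, B1=F, B2=F, B3=F, B4=F
#2 (d=5, g=5, t=2) -> B1->F, B2->F, B3->F, B4->T; covered: B1=F, B2=F, B3=F, B4=T
#3 (d=4, g=10, t=3) -> B1->T, B1->F, B2->F, B3->T, B4->F; covered: B1=T, B1=F, B2=F, B3=T, B4=F
#4 (d=6, g=6, t=0) -> B1->F, B2->F, B3->F, B4->T; covered: B1=F, B2=F, B3=F, B4=T
#5 (d=4, g=4, t=5) -> B1->T, B1->F, B2->F, B3->T, B4->F; covered: B1=T, B1=F, B2=F, B3=T, B4=F
#6 (d=5, g=10, t=4) -> B1->F, B2->F, B3->F, B4->T; covered: B1=F, B2=F, B3=F, B4=T
#7 (d=5, g=9, t=0) -> B1->F, B2->F, B3->F, B4->T; covered: B1=F, B2=F, B3=F, B4=T
#8 (d=4, g=8, t=4) -> B1->T, B1->F, B2->F, B3->F, B4->F; covered: B1=T, B1=F, B2=F, B3=F, B4=F
#9 (d=4, g=10, t=0) -> B1->T, B1->F, B2->F, B3->F, B4->F; covered: B1=T, B1=F, B2=F, B3=F, B4=F
pool-wide coverage (7 outcomes): B1=T, B1=F, B2=F, B3=T, B3=F, B4=T, B4=F
no size-1 subset reaches all 7 outcomes (best union: 5/7)
at size 2, {2, 3} reaches all 7 outcomes; every lexicographically earlier size-2 subset fails
Answer: 2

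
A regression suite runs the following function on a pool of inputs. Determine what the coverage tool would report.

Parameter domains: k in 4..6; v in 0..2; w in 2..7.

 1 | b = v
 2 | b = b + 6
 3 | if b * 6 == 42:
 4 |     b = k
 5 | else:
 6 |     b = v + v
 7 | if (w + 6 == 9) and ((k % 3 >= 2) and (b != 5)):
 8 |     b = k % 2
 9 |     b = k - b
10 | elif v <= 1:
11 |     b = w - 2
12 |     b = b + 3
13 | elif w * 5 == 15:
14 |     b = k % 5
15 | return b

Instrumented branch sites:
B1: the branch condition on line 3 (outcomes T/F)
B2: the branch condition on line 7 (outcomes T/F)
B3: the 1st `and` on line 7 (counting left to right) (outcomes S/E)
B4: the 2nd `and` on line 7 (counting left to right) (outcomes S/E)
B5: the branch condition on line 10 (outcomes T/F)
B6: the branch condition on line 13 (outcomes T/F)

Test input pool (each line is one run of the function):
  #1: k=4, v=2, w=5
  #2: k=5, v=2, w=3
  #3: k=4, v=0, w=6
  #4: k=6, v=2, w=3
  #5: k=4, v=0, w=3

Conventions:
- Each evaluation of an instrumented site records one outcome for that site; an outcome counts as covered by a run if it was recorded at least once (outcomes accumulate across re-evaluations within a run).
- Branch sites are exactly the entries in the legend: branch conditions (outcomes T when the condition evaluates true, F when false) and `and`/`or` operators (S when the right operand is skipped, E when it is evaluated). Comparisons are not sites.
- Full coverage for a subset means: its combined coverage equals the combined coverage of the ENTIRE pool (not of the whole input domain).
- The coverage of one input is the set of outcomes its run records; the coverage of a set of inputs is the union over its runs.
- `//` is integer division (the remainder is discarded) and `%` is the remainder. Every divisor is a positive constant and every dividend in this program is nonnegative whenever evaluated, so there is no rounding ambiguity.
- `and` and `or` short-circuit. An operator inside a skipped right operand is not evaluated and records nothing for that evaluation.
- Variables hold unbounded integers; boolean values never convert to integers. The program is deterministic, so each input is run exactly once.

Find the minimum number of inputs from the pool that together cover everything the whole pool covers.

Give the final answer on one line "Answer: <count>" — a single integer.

input #1 (k=4, v=2, w=5): events B1->F, B3->S, B2->F, B5->F, B6->F; covers B1=F, B2=F, B3=S, B5=F, B6=F
input #2 (k=5, v=2, w=3): events B1->F, B3->E, B4->E, B2->T; covers B1=F, B2=T, B3=E, B4=E
input #3 (k=4, v=0, w=6): events B1->F, B3->S, B2->F, B5->T; covers B1=F, B2=F, B3=S, B5=T
input #4 (k=6, v=2, w=3): events B1->F, B3->E, B4->S, B2->F, B5->F, B6->T; covers B1=F, B2=F, B3=E, B4=S, B5=F, B6=T
input #5 (k=4, v=0, w=3): events B1->F, B3->E, B4->S, B2->F, B5->T; covers B1=F, B2=F, B3=E, B4=S, B5=T
pool-wide coverage (11 outcomes): B1=F, B2=T, B2=F, B3=S, B3=E, B4=S, B4=E, B5=T, B5=F, B6=T, B6=F
size 1 is not enough: best union over all size-1 subsets is 6/11
size 2 is not enough: best union over all size-2 subsets is 8/11
size 3 is not enough: best union over all size-3 subsets is 10/11
the canonical winner is {1, 2, 3, 4}: size 4, full 11-outcome coverage, earliest index list among size-4 covers

Answer: 4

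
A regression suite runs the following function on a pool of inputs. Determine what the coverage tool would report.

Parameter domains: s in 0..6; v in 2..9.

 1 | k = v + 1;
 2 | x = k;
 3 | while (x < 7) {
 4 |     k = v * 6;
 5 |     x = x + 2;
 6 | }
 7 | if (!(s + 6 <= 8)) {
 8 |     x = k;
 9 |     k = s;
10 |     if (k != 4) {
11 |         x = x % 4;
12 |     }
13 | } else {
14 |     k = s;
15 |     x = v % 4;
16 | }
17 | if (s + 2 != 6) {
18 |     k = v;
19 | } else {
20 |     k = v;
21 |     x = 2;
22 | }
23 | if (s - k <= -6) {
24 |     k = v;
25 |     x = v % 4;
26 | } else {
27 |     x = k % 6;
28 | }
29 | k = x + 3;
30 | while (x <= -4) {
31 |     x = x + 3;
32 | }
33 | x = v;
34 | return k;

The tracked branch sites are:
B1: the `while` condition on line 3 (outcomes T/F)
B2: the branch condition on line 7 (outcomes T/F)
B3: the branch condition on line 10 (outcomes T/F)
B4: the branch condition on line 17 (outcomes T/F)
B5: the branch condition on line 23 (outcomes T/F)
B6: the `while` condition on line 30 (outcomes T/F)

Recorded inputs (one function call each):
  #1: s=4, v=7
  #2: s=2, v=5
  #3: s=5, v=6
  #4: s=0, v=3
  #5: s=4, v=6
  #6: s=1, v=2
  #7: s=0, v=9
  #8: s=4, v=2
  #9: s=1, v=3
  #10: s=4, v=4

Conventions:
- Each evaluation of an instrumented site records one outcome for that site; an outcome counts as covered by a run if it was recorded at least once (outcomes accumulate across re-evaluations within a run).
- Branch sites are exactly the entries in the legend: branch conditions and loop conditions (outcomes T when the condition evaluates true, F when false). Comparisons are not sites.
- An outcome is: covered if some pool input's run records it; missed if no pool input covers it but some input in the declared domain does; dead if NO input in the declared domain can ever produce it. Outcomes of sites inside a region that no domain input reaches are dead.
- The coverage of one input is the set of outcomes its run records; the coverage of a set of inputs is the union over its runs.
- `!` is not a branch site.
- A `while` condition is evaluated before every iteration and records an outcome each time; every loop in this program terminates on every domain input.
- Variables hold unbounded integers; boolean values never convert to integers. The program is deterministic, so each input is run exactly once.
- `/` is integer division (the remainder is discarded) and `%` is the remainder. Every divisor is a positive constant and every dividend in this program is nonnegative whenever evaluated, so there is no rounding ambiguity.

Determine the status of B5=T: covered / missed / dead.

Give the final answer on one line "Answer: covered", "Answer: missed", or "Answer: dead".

B5=T is recorded by pool input(s) 7 -> covered

Answer: covered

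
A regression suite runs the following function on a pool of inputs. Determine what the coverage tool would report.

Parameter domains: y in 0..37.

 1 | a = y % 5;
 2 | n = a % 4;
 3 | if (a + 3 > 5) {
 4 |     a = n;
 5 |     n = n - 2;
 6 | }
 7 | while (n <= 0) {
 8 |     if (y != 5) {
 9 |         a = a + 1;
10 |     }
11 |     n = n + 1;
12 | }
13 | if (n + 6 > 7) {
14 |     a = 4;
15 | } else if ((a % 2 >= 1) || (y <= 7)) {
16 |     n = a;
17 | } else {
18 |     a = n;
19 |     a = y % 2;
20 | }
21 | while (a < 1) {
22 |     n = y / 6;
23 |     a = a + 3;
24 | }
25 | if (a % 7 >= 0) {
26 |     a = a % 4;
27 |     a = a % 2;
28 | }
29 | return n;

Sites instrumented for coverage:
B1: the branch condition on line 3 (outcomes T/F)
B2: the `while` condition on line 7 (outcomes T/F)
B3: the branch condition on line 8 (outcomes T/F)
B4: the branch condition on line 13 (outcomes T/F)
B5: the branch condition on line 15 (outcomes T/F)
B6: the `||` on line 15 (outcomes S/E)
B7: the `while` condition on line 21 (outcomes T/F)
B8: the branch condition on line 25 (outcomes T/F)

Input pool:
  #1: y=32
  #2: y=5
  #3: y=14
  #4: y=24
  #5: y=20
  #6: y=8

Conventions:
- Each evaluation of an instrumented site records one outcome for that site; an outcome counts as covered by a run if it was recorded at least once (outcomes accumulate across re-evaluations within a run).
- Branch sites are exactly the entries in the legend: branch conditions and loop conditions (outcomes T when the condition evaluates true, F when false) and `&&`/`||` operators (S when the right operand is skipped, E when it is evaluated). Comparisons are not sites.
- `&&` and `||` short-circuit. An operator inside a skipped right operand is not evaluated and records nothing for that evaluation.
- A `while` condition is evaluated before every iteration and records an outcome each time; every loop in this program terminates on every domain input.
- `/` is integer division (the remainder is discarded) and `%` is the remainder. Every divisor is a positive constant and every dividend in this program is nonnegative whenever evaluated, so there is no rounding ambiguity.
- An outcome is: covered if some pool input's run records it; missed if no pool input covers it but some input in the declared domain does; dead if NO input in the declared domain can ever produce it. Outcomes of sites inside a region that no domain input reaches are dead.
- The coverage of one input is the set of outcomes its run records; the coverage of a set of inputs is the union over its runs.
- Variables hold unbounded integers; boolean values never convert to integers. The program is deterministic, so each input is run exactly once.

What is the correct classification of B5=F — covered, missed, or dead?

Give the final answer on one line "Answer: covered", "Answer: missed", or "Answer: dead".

no pool input records B5=F
checking all 38 inputs in the declared domain: B5=F is never recorded -> dead

Answer: dead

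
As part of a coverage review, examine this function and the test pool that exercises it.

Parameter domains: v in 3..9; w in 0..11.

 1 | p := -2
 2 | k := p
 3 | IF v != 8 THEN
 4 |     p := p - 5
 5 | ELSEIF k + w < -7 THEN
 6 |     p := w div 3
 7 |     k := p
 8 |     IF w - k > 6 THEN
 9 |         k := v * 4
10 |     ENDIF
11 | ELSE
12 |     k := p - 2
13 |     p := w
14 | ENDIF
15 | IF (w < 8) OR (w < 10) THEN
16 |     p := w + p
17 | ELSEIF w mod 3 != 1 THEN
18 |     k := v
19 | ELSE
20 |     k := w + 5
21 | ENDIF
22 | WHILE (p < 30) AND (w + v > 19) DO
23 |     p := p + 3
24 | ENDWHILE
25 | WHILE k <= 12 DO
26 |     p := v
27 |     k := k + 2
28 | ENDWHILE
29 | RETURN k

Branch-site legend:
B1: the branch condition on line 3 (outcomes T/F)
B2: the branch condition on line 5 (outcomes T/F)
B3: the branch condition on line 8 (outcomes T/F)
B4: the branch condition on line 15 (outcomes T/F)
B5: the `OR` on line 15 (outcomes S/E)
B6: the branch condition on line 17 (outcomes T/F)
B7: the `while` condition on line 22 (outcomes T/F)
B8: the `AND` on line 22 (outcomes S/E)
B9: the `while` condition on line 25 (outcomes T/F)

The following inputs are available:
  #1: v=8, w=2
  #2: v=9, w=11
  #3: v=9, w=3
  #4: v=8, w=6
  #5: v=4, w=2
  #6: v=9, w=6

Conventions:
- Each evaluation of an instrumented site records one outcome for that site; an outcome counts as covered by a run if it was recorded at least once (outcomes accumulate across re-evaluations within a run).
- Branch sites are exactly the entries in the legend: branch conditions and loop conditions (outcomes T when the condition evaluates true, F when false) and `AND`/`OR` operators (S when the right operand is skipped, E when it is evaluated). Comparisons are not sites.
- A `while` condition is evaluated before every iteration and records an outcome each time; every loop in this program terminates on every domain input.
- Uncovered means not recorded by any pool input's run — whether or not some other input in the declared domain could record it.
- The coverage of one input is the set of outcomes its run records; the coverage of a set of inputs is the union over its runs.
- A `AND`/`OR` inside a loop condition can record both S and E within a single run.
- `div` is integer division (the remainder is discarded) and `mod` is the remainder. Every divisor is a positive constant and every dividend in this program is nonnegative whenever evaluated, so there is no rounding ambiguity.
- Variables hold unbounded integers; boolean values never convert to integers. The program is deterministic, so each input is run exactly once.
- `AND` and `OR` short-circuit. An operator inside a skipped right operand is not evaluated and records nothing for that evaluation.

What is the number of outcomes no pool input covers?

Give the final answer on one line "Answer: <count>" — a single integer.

test 1 (v=8, w=2) fires B1->F, B2->F, B5->S, B4->T, B8->E, B7->F, B9->T, B9->T, B9->T, B9->T, B9->T, B9->T, B9->T, B9->T, ...; hits B1=F, B2=F, B4=T, B5=S, B7=F, B8=E, B9=T, B9=F
test 2 (v=9, w=11) fires B1->T, B5->E, B4->F, B6->T, B8->E, B7->T, B8->E, B7->T, B8->E, B7->T, B8->E, B7->T, B8->E, B7->T, ...; hits B1=T, B4=F, B5=E, B6=T, B7=T, B7=F, B8=S, B8=E, B9=T, B9=F
test 3 (v=9, w=3) fires B1->T, B5->S, B4->T, B8->E, B7->F, B9->T, B9->T, B9->T, B9->T, B9->T, B9->T, B9->T, B9->T, B9->F; hits B1=T, B4=T, B5=S, B7=F, B8=E, B9=T, B9=F
test 4 (v=8, w=6) fires B1->F, B2->F, B5->S, B4->T, B8->E, B7->F, B9->T, B9->T, B9->T, B9->T, B9->T, B9->T, B9->T, B9->T, ...; hits B1=F, B2=F, B4=T, B5=S, B7=F, B8=E, B9=T, B9=F
test 5 (v=4, w=2) fires B1->T, B5->S, B4->T, B8->E, B7->F, B9->T, B9->T, B9->T, B9->T, B9->T, B9->T, B9->T, B9->T, B9->F; hits B1=T, B4=T, B5=S, B7=F, B8=E, B9=T, B9=F
test 6 (v=9, w=6) fires B1->T, B5->S, B4->T, B8->E, B7->F, B9->T, B9->T, B9->T, B9->T, B9->T, B9->T, B9->T, B9->T, B9->F; hits B1=T, B4=T, B5=S, B7=F, B8=E, B9=T, B9=F
union over the pool: B1=T, B1=F, B2=F, B4=T, B4=F, B5=S, B5=E, B6=T, B7=T, B7=F, B8=S, B8=E, B9=T, B9=F
uncovered (4 of 18): B2=T, B3=T, B3=F, B6=F

Answer: 4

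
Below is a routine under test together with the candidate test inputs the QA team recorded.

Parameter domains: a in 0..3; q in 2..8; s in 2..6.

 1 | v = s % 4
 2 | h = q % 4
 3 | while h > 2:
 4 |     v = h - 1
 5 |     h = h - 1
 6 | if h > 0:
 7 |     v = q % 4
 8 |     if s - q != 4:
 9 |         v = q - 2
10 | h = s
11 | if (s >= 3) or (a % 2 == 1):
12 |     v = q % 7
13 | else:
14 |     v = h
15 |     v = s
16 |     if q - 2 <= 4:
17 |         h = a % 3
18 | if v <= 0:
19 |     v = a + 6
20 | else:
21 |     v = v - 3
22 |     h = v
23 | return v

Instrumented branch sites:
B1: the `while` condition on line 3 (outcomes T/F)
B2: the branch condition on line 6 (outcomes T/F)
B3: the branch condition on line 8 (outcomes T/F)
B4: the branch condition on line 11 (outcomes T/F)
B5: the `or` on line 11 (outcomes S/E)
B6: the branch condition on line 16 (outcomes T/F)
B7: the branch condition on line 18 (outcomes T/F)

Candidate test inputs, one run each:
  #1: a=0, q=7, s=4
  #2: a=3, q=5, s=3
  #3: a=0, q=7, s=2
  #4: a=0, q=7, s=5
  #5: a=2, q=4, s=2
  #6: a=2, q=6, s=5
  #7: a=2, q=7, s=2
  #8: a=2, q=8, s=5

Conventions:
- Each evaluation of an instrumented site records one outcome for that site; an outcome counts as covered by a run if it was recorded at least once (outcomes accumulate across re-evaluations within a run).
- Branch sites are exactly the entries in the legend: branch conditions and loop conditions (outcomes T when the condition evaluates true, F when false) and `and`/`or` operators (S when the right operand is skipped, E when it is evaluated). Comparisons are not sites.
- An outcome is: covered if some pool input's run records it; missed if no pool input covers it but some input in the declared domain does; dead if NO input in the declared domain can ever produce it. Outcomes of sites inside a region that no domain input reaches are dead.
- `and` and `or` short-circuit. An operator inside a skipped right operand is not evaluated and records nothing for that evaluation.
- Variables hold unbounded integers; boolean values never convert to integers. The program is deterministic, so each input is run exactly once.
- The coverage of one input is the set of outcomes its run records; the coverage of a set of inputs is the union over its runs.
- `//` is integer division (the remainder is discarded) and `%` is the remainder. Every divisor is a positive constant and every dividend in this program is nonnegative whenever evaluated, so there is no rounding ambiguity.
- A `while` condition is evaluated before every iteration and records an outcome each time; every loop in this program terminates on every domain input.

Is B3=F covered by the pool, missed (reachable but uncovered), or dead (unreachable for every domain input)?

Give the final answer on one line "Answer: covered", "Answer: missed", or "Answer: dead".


no pool input records B3=F
but domain input (a=0, q=2, s=6) does record it -> reachable, so missed
Answer: missed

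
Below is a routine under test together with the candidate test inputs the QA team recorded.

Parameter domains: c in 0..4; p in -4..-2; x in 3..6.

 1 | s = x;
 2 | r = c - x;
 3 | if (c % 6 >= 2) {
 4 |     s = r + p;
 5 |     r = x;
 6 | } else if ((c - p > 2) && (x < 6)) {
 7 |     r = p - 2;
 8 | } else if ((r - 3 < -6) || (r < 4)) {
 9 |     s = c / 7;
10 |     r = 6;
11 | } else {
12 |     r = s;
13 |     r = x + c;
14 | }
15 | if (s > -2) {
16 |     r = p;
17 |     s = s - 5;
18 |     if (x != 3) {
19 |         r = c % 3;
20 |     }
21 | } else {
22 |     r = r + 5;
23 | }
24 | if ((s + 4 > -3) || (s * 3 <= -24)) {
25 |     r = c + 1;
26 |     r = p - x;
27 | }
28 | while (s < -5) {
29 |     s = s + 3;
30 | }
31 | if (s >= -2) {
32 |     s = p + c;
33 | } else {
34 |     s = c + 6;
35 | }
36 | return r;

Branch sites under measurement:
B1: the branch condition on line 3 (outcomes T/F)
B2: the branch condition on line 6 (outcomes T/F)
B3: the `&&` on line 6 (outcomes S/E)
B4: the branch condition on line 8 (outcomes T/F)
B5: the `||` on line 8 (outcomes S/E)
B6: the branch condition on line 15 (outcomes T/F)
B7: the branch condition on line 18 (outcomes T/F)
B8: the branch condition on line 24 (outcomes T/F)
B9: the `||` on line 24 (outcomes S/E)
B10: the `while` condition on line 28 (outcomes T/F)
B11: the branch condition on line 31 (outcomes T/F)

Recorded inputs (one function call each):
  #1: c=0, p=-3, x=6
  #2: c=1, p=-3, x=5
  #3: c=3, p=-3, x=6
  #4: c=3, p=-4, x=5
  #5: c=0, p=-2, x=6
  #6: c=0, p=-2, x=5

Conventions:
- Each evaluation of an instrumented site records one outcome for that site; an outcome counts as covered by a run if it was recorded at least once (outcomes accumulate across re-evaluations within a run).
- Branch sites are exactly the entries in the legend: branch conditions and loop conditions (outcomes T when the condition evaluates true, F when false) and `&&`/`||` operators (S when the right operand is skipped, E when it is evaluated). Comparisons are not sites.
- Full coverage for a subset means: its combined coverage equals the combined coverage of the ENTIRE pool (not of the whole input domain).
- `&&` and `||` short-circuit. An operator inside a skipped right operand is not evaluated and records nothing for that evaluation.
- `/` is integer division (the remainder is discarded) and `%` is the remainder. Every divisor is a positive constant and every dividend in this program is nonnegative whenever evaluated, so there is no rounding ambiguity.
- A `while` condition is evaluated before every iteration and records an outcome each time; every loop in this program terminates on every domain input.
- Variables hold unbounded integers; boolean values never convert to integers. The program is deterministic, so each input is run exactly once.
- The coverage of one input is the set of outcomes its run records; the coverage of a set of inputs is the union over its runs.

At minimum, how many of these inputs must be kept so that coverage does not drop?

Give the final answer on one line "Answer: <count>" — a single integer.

input #1 (c=0, p=-3, x=6): events B1->F, B3->E, B2->F, B5->S, B4->T, B6->T, B7->T, B9->S, B8->T, B10->F, B11->F; covers B1=F, B2=F, B3=E, B4=T, B5=S, B6=T, B7=T, B8=T, B9=S, B10=F, B11=F
input #2 (c=1, p=-3, x=5): events B1->F, B3->E, B2->T, B6->T, B7->T, B9->S, B8->T, B10->F, B11->T; covers B1=F, B2=T, B3=E, B6=T, B7=T, B8=T, B9=S, B10=F, B11=T
input #3 (c=3, p=-3, x=6): events B1->T, B6->F, B9->S, B8->T, B10->T, B10->F, B11->F; covers B1=T, B6=F, B8=T, B9=S, B10=T, B10=F, B11=F
input #4 (c=3, p=-4, x=5): events B1->T, B6->F, B9->S, B8->T, B10->T, B10->F, B11->F; covers B1=T, B6=F, B8=T, B9=S, B10=T, B10=F, B11=F
input #5 (c=0, p=-2, x=6): events B1->F, B3->S, B2->F, B5->S, B4->T, B6->T, B7->T, B9->S, B8->T, B10->F, B11->F; covers B1=F, B2=F, B3=S, B4=T, B5=S, B6=T, B7=T, B8=T, B9=S, B10=F, B11=F
input #6 (c=0, p=-2, x=5): events B1->F, B3->S, B2->F, B5->S, B4->T, B6->T, B7->T, B9->S, B8->T, B10->F, B11->F; covers B1=F, B2=F, B3=S, B4=T, B5=S, B6=T, B7=T, B8=T, B9=S, B10=F, B11=F
pool-wide coverage (17 outcomes): B1=T, B1=F, B2=T, B2=F, B3=S, B3=E, B4=T, B5=S, B6=T, B6=F, B7=T, B8=T, B9=S, B10=T, B10=F, B11=T, B11=F
every size-1 subset falls short of the 17 outcomes (best: 11/17)
every size-2 subset falls short of the 17 outcomes (best: 14/17)
at size 3, {2, 3, 5} reaches all 17 outcomes; every lexicographically earlier size-3 subset fails

Answer: 3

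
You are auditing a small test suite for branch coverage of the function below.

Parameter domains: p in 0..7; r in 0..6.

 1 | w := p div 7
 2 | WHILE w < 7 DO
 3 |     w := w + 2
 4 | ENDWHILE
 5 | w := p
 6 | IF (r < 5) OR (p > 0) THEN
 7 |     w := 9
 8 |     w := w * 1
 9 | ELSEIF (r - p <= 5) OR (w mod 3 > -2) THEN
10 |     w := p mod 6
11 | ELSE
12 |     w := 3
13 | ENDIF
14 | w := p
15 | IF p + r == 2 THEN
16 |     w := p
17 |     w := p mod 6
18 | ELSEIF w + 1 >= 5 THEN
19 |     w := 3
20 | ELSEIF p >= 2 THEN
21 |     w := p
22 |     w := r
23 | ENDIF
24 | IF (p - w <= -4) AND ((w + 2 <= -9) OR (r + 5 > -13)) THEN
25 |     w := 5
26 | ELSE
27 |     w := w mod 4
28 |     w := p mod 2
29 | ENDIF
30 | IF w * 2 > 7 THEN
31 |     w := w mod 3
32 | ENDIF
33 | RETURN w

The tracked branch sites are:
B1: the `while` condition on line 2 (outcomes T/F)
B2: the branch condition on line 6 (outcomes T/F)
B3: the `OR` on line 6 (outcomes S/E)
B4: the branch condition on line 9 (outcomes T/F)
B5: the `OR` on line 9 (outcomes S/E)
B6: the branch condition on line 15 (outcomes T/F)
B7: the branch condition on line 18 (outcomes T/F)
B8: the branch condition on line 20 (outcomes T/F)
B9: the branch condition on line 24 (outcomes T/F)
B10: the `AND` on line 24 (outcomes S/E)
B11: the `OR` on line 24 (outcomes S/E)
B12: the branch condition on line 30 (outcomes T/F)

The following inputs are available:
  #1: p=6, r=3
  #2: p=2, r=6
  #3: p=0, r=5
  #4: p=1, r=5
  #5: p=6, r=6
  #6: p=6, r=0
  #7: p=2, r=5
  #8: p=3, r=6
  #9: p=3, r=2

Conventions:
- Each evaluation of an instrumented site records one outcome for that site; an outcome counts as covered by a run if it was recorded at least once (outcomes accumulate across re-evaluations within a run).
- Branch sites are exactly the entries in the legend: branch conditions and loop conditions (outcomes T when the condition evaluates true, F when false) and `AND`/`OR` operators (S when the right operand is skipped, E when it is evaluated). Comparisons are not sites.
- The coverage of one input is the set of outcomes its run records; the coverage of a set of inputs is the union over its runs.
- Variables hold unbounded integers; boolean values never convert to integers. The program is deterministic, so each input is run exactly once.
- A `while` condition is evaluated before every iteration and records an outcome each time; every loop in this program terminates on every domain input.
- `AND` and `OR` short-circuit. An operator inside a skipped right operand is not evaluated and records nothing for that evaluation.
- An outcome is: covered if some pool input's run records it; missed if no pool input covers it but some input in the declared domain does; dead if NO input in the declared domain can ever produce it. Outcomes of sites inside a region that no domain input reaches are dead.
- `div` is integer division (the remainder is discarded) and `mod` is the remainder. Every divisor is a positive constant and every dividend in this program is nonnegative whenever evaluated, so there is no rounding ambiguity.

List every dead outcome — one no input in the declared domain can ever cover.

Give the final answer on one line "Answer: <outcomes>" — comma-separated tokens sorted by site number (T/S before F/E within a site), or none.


running all 56 domain inputs and tallying outcomes:
  B4=F: unreachable across the whole domain -> dead
  B11=S: unreachable across the whole domain -> dead
  reachable outcomes have witnesses, e.g. B1=T (e.g. p=0, r=0), B1=F (e.g. p=0, r=0), B2=T (e.g. p=0, r=0), B2=F (e.g. p=0, r=5)
Answer: B4=F, B11=S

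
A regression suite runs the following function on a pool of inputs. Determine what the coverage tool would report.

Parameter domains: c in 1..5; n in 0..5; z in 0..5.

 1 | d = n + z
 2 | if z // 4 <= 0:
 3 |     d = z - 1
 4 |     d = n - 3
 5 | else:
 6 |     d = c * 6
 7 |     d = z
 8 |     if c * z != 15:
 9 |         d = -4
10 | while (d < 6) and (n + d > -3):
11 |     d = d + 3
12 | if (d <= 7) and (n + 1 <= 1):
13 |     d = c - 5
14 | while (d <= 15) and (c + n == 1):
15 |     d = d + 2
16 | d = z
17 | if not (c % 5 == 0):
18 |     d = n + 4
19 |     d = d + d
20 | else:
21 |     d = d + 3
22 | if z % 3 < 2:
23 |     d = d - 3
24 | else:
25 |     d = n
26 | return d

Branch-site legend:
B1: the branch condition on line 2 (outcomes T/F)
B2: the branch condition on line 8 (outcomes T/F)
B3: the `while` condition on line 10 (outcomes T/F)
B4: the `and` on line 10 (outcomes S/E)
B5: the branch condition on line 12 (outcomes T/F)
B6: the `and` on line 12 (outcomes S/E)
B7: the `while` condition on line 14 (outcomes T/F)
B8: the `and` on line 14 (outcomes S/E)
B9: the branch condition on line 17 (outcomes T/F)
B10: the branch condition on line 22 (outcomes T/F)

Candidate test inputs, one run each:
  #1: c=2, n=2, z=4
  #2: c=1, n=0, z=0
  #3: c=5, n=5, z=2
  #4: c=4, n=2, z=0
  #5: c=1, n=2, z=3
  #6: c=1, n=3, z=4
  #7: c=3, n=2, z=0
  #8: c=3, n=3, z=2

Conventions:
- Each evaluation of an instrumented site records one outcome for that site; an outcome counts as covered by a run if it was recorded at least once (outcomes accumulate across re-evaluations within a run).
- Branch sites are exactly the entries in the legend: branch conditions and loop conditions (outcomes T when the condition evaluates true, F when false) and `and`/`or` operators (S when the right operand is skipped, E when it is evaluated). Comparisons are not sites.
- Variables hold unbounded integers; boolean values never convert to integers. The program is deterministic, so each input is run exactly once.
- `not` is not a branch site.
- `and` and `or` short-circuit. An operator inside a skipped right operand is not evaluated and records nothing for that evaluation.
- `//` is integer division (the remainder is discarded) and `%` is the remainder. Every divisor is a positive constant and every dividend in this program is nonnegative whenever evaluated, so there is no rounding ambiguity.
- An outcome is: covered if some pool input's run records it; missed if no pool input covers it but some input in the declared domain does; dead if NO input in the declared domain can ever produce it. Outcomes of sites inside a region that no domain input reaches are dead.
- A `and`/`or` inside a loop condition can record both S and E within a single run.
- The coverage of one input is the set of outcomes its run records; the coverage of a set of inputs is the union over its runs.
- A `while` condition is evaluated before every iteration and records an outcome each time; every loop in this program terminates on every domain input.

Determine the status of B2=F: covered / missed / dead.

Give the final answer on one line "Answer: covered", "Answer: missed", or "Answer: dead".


no pool input records B2=F
but domain input (c=3, n=0, z=5) does record it -> reachable, so missed
Answer: missed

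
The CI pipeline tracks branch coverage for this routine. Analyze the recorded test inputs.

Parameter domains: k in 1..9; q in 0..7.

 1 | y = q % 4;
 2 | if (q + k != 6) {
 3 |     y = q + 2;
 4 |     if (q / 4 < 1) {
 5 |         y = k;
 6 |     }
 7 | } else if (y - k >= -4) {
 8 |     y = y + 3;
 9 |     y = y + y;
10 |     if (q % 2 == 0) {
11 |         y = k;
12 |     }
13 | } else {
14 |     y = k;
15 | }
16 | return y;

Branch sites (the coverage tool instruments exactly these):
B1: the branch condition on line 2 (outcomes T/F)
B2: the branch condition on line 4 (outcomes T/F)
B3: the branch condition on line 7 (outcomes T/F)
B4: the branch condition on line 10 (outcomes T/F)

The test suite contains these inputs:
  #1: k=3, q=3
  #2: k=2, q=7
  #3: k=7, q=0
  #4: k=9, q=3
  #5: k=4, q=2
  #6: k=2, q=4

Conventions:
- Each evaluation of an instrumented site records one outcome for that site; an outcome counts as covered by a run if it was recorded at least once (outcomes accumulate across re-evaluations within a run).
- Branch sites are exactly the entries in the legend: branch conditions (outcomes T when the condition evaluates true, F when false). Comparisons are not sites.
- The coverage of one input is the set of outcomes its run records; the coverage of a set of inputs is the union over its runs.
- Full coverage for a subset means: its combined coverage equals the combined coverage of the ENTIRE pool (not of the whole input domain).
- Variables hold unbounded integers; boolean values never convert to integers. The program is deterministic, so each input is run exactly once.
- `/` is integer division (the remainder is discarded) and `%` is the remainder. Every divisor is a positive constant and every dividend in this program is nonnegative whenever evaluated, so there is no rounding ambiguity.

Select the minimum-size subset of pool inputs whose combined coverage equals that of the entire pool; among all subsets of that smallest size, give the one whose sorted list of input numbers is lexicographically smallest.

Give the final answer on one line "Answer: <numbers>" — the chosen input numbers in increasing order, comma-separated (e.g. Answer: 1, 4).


input #1, k=3, q=3: outcomes B1=F, B3=T, B4=F
input #2, k=2, q=7: outcomes B1=T, B2=F
input #3, k=7, q=0: outcomes B1=T, B2=T
input #4, k=9, q=3: outcomes B1=T, B2=T
input #5, k=4, q=2: outcomes B1=F, B3=T, B4=T
input #6, k=2, q=4: outcomes B1=F, B3=T, B4=T
together the pool reaches 7 outcomes: B1=T, B1=F, B2=T, B2=F, B3=T, B4=T, B4=F
checked all size-1 subsets: none covers 7 outcomes (max 3/7)
checked all size-2 subsets: none covers 7 outcomes (max 5/7)
checked all size-3 subsets: none covers 7 outcomes (max 6/7)
at size 4, {1, 2, 3, 5} reaches all 7 outcomes; every lexicographically earlier size-4 subset fails
Answer: 1, 2, 3, 5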